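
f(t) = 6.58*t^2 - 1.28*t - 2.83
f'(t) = 13.16*t - 1.28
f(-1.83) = 21.55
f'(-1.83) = -25.36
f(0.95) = 1.89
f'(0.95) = 11.22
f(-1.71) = 18.60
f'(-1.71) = -23.78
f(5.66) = 200.72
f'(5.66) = 73.21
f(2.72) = 42.37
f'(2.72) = 34.52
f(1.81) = 16.41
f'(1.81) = 22.54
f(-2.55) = 43.22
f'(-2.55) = -34.84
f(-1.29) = 9.77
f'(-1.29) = -18.26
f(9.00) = 518.63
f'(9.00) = 117.16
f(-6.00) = 241.73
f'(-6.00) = -80.24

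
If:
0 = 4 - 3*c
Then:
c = 4/3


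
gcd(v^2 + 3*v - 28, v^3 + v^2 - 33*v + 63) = v + 7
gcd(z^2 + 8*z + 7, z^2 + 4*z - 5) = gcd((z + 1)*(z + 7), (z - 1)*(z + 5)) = 1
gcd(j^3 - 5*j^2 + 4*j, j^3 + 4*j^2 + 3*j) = j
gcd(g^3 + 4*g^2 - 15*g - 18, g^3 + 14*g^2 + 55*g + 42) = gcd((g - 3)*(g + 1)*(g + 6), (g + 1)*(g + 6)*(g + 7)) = g^2 + 7*g + 6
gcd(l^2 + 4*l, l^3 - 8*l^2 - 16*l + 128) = l + 4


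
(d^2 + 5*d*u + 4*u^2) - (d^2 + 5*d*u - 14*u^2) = 18*u^2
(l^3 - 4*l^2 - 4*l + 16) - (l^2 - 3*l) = l^3 - 5*l^2 - l + 16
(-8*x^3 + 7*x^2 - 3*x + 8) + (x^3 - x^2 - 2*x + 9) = -7*x^3 + 6*x^2 - 5*x + 17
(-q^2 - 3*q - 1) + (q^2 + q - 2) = -2*q - 3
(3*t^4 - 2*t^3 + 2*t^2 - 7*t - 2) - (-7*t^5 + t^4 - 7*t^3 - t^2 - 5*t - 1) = 7*t^5 + 2*t^4 + 5*t^3 + 3*t^2 - 2*t - 1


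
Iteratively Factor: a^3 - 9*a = (a - 3)*(a^2 + 3*a) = a*(a - 3)*(a + 3)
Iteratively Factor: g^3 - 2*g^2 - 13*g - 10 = (g + 1)*(g^2 - 3*g - 10) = (g + 1)*(g + 2)*(g - 5)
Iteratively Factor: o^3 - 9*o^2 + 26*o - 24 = (o - 3)*(o^2 - 6*o + 8) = (o - 4)*(o - 3)*(o - 2)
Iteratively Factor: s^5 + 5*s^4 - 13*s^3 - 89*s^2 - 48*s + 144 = (s + 3)*(s^4 + 2*s^3 - 19*s^2 - 32*s + 48) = (s + 3)^2*(s^3 - s^2 - 16*s + 16) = (s - 4)*(s + 3)^2*(s^2 + 3*s - 4) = (s - 4)*(s - 1)*(s + 3)^2*(s + 4)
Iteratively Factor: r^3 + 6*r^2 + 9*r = (r)*(r^2 + 6*r + 9) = r*(r + 3)*(r + 3)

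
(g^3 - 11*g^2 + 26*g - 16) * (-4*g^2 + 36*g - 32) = -4*g^5 + 80*g^4 - 532*g^3 + 1352*g^2 - 1408*g + 512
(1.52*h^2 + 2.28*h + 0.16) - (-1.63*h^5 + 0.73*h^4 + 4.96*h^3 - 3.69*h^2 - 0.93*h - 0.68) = 1.63*h^5 - 0.73*h^4 - 4.96*h^3 + 5.21*h^2 + 3.21*h + 0.84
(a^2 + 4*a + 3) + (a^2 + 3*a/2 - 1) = 2*a^2 + 11*a/2 + 2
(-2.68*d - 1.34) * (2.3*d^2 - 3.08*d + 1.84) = -6.164*d^3 + 5.1724*d^2 - 0.804*d - 2.4656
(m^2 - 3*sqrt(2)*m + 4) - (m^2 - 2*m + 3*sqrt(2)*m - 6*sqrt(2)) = -6*sqrt(2)*m + 2*m + 4 + 6*sqrt(2)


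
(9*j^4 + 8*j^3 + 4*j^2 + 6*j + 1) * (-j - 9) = -9*j^5 - 89*j^4 - 76*j^3 - 42*j^2 - 55*j - 9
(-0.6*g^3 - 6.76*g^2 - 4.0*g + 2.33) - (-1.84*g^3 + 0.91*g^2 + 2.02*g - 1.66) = 1.24*g^3 - 7.67*g^2 - 6.02*g + 3.99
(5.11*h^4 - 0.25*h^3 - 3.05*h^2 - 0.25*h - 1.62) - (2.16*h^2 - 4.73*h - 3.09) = 5.11*h^4 - 0.25*h^3 - 5.21*h^2 + 4.48*h + 1.47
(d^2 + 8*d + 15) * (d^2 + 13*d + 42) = d^4 + 21*d^3 + 161*d^2 + 531*d + 630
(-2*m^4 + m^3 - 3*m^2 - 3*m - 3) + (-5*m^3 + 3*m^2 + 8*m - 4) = -2*m^4 - 4*m^3 + 5*m - 7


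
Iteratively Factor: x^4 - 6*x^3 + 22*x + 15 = (x - 3)*(x^3 - 3*x^2 - 9*x - 5) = (x - 3)*(x + 1)*(x^2 - 4*x - 5) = (x - 3)*(x + 1)^2*(x - 5)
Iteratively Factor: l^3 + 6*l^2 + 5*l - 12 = (l + 4)*(l^2 + 2*l - 3) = (l + 3)*(l + 4)*(l - 1)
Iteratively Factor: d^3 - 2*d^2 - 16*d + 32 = (d - 4)*(d^2 + 2*d - 8) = (d - 4)*(d + 4)*(d - 2)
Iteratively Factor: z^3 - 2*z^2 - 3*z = (z + 1)*(z^2 - 3*z) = (z - 3)*(z + 1)*(z)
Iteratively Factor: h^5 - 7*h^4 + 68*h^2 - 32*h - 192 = (h - 3)*(h^4 - 4*h^3 - 12*h^2 + 32*h + 64) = (h - 3)*(h + 2)*(h^3 - 6*h^2 + 32) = (h - 4)*(h - 3)*(h + 2)*(h^2 - 2*h - 8) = (h - 4)^2*(h - 3)*(h + 2)*(h + 2)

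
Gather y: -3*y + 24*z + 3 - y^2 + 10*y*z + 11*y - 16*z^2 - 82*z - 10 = -y^2 + y*(10*z + 8) - 16*z^2 - 58*z - 7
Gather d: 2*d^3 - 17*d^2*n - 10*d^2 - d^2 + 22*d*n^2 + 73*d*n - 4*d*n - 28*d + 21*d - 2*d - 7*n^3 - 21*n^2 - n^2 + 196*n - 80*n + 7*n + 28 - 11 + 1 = 2*d^3 + d^2*(-17*n - 11) + d*(22*n^2 + 69*n - 9) - 7*n^3 - 22*n^2 + 123*n + 18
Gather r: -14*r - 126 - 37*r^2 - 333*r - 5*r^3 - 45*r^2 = -5*r^3 - 82*r^2 - 347*r - 126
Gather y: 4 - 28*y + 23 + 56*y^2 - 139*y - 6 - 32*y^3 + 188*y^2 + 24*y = -32*y^3 + 244*y^2 - 143*y + 21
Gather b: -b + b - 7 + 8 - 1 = 0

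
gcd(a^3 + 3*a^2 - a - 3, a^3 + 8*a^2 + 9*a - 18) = a^2 + 2*a - 3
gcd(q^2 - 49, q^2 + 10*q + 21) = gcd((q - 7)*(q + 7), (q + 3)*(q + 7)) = q + 7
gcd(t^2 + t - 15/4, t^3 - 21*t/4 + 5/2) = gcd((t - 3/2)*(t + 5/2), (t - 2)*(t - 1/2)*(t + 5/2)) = t + 5/2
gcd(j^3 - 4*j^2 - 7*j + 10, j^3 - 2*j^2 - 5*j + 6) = j^2 + j - 2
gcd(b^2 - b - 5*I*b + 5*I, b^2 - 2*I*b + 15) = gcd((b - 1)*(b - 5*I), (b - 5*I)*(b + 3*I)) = b - 5*I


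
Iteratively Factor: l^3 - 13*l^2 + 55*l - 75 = (l - 5)*(l^2 - 8*l + 15) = (l - 5)^2*(l - 3)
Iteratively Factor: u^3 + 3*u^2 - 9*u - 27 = (u + 3)*(u^2 - 9) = (u - 3)*(u + 3)*(u + 3)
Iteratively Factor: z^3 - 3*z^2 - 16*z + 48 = (z - 3)*(z^2 - 16) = (z - 3)*(z + 4)*(z - 4)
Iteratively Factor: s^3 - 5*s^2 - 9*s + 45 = (s - 3)*(s^2 - 2*s - 15) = (s - 5)*(s - 3)*(s + 3)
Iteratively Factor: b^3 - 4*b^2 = (b)*(b^2 - 4*b) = b^2*(b - 4)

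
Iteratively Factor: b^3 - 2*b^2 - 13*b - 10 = (b + 2)*(b^2 - 4*b - 5) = (b + 1)*(b + 2)*(b - 5)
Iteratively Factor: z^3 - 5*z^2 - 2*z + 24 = (z + 2)*(z^2 - 7*z + 12) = (z - 3)*(z + 2)*(z - 4)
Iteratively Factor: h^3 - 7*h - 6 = (h + 1)*(h^2 - h - 6) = (h - 3)*(h + 1)*(h + 2)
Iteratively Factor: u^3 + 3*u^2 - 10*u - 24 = (u - 3)*(u^2 + 6*u + 8) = (u - 3)*(u + 2)*(u + 4)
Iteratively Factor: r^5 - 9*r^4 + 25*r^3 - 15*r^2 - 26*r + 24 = (r - 3)*(r^4 - 6*r^3 + 7*r^2 + 6*r - 8) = (r - 3)*(r - 1)*(r^3 - 5*r^2 + 2*r + 8) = (r - 4)*(r - 3)*(r - 1)*(r^2 - r - 2) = (r - 4)*(r - 3)*(r - 1)*(r + 1)*(r - 2)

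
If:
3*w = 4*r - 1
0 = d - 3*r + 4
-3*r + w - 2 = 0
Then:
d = -41/5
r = -7/5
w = -11/5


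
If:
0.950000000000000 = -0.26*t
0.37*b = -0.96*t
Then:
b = 9.48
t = -3.65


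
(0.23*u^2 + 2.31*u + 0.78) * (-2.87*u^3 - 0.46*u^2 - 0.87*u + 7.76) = -0.6601*u^5 - 6.7355*u^4 - 3.5013*u^3 - 0.5837*u^2 + 17.247*u + 6.0528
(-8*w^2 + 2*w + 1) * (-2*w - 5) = 16*w^3 + 36*w^2 - 12*w - 5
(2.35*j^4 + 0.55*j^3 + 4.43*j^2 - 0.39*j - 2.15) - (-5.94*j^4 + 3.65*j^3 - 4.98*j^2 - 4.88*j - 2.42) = 8.29*j^4 - 3.1*j^3 + 9.41*j^2 + 4.49*j + 0.27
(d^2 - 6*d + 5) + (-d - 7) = d^2 - 7*d - 2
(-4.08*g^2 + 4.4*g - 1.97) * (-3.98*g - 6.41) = 16.2384*g^3 + 8.6408*g^2 - 20.3634*g + 12.6277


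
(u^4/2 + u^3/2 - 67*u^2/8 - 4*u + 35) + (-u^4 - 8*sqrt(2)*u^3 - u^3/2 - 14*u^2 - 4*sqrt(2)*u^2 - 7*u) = -u^4/2 - 8*sqrt(2)*u^3 - 179*u^2/8 - 4*sqrt(2)*u^2 - 11*u + 35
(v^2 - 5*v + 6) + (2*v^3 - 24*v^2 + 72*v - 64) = 2*v^3 - 23*v^2 + 67*v - 58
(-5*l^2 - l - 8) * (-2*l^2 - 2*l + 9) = 10*l^4 + 12*l^3 - 27*l^2 + 7*l - 72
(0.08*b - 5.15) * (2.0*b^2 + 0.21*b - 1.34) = 0.16*b^3 - 10.2832*b^2 - 1.1887*b + 6.901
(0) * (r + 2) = 0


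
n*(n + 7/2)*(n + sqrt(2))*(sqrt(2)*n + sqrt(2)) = sqrt(2)*n^4 + 2*n^3 + 9*sqrt(2)*n^3/2 + 7*sqrt(2)*n^2/2 + 9*n^2 + 7*n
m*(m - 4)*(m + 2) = m^3 - 2*m^2 - 8*m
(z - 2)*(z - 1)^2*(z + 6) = z^4 + 2*z^3 - 19*z^2 + 28*z - 12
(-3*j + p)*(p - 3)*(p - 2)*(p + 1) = -3*j*p^3 + 12*j*p^2 - 3*j*p - 18*j + p^4 - 4*p^3 + p^2 + 6*p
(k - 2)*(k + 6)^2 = k^3 + 10*k^2 + 12*k - 72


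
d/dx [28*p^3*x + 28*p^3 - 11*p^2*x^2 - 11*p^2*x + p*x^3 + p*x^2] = p*(28*p^2 - 22*p*x - 11*p + 3*x^2 + 2*x)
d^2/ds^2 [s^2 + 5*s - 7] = 2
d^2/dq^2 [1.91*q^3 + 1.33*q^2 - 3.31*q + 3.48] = 11.46*q + 2.66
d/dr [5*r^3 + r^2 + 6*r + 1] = 15*r^2 + 2*r + 6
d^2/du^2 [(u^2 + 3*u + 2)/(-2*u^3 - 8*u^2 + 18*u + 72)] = (-u^6 - 9*u^5 - 75*u^4 - 427*u^3 - 1122*u^2 - 1296*u - 774)/(u^9 + 12*u^8 + 21*u^7 - 260*u^6 - 1053*u^5 + 1188*u^4 + 10935*u^3 + 6804*u^2 - 34992*u - 46656)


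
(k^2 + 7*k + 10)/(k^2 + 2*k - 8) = (k^2 + 7*k + 10)/(k^2 + 2*k - 8)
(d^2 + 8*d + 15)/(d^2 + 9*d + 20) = (d + 3)/(d + 4)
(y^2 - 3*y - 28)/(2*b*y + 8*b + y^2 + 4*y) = (y - 7)/(2*b + y)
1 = 1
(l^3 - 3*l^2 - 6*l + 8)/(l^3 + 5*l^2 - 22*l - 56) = (l - 1)/(l + 7)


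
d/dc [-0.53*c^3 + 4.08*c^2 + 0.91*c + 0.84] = -1.59*c^2 + 8.16*c + 0.91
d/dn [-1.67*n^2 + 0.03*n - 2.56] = 0.03 - 3.34*n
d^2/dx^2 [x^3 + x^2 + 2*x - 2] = 6*x + 2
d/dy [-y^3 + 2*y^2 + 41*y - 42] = -3*y^2 + 4*y + 41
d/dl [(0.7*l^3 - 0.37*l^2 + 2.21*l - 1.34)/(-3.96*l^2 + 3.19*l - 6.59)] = (-2.772*l^4 + 4.466*l^3 - 6.26769999999999*l^2 - 5.7362*l - 10.2893)/(15.6816*l^4 - 25.2648*l^3 + 62.3689*l^2 - 42.0442*l + 43.4281)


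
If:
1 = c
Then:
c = 1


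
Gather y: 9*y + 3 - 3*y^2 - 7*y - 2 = -3*y^2 + 2*y + 1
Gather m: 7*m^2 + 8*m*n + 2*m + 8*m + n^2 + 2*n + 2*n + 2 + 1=7*m^2 + m*(8*n + 10) + n^2 + 4*n + 3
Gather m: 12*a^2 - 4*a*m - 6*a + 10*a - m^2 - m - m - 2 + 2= 12*a^2 + 4*a - m^2 + m*(-4*a - 2)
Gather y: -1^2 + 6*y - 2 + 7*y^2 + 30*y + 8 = 7*y^2 + 36*y + 5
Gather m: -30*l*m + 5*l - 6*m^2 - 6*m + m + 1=5*l - 6*m^2 + m*(-30*l - 5) + 1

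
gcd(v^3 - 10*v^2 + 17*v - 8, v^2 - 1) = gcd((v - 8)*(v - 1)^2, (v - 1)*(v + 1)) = v - 1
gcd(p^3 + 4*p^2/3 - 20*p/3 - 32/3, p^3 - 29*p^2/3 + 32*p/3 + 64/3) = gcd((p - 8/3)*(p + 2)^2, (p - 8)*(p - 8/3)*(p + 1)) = p - 8/3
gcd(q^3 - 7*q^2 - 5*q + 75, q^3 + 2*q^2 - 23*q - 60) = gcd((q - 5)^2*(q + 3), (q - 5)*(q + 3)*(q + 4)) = q^2 - 2*q - 15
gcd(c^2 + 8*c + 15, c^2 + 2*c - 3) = c + 3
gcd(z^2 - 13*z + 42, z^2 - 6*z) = z - 6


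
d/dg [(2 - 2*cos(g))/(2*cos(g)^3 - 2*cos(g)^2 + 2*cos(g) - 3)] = 8*(-7*cos(g) + 4*cos(2*g) - cos(3*g) + 3)*sin(g)/(4*sin(g)^2 + 7*cos(g) + cos(3*g) - 10)^2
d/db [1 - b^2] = -2*b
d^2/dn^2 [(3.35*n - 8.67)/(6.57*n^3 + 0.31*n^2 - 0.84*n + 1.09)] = (867.61449*n^5 - 4449.938526*n^4 - 244.911194*n^3 - 5.79540600000007*n^2 + 379.285044*n - 0.241397999999998)/(283.593393*n^9 + 40.143357*n^8 - 106.881417*n^7 + 130.914046*n^6 + 26.985222*n^5 - 35.122497*n^4 + 21.121731*n^3 + 3.412245*n^2 - 2.994012*n + 1.295029)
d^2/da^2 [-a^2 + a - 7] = -2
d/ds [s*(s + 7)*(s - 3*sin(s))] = -s*(s + 7)*(3*cos(s) - 1) + s*(s - 3*sin(s)) + (s + 7)*(s - 3*sin(s))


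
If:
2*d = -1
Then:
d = -1/2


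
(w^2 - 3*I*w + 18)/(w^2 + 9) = (w - 6*I)/(w - 3*I)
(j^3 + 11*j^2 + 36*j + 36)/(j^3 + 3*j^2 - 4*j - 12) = (j + 6)/(j - 2)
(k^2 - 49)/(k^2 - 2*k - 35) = (k + 7)/(k + 5)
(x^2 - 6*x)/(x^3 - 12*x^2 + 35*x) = (x - 6)/(x^2 - 12*x + 35)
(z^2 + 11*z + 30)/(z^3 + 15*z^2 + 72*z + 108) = (z + 5)/(z^2 + 9*z + 18)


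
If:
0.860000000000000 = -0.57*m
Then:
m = -1.51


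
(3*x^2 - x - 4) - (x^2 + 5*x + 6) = 2*x^2 - 6*x - 10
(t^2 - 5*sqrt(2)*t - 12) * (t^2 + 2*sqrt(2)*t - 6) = t^4 - 3*sqrt(2)*t^3 - 38*t^2 + 6*sqrt(2)*t + 72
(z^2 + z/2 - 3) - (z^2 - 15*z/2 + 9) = 8*z - 12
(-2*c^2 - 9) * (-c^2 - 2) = 2*c^4 + 13*c^2 + 18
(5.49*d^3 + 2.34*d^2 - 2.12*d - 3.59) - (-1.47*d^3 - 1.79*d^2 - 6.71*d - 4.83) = 6.96*d^3 + 4.13*d^2 + 4.59*d + 1.24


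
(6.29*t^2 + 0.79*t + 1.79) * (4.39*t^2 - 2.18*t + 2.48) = 27.6131*t^4 - 10.2441*t^3 + 21.7351*t^2 - 1.943*t + 4.4392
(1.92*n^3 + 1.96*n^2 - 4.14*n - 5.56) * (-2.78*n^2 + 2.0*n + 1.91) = -5.3376*n^5 - 1.6088*n^4 + 19.0964*n^3 + 10.9204*n^2 - 19.0274*n - 10.6196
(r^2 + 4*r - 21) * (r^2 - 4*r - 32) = r^4 - 69*r^2 - 44*r + 672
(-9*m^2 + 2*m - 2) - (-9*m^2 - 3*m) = 5*m - 2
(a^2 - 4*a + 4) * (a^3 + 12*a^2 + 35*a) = a^5 + 8*a^4 - 9*a^3 - 92*a^2 + 140*a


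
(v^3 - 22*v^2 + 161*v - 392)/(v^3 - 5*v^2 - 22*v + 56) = (v^2 - 15*v + 56)/(v^2 + 2*v - 8)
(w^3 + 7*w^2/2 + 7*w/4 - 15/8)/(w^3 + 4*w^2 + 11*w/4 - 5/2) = (w + 3/2)/(w + 2)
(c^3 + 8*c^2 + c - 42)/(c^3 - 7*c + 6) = (c + 7)/(c - 1)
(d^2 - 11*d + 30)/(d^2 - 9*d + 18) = (d - 5)/(d - 3)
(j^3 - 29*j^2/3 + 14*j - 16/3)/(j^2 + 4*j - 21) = (3*j^3 - 29*j^2 + 42*j - 16)/(3*(j^2 + 4*j - 21))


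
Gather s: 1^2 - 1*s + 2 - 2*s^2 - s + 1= -2*s^2 - 2*s + 4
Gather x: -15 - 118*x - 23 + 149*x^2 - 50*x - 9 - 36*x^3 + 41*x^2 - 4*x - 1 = -36*x^3 + 190*x^2 - 172*x - 48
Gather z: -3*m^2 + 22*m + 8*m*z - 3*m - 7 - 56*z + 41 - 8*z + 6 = -3*m^2 + 19*m + z*(8*m - 64) + 40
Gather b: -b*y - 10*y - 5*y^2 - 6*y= -b*y - 5*y^2 - 16*y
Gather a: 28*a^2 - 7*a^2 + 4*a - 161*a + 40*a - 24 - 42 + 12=21*a^2 - 117*a - 54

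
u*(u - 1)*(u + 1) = u^3 - u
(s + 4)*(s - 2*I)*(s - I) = s^3 + 4*s^2 - 3*I*s^2 - 2*s - 12*I*s - 8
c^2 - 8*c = c*(c - 8)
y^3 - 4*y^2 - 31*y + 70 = (y - 7)*(y - 2)*(y + 5)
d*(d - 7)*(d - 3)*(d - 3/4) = d^4 - 43*d^3/4 + 57*d^2/2 - 63*d/4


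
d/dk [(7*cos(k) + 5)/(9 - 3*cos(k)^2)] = (7*sin(k)^2 - 10*cos(k) - 28)*sin(k)/(3*(cos(k)^2 - 3)^2)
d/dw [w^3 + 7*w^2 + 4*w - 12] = 3*w^2 + 14*w + 4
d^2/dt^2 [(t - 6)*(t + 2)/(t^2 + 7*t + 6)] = 2*(-11*t^3 - 54*t^2 - 180*t - 312)/(t^6 + 21*t^5 + 165*t^4 + 595*t^3 + 990*t^2 + 756*t + 216)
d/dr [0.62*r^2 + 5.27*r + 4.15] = 1.24*r + 5.27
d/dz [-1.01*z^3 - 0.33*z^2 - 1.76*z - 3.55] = -3.03*z^2 - 0.66*z - 1.76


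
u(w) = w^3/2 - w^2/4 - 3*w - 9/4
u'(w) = 3*w^2/2 - w/2 - 3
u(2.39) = -4.02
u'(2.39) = 4.37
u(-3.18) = -11.32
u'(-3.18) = 13.76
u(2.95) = -0.44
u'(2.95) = 8.58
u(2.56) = -3.18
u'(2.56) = 5.55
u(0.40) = -3.46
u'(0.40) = -2.96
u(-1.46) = 0.04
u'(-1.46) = 0.93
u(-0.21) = -1.64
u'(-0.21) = -2.83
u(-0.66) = -0.52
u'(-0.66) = -2.02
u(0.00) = -2.25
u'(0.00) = -3.00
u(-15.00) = -1701.00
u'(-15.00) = 342.00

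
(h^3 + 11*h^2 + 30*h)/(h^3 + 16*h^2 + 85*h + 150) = h/(h + 5)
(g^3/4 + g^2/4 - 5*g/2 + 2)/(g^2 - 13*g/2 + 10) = (g^3 + g^2 - 10*g + 8)/(2*(2*g^2 - 13*g + 20))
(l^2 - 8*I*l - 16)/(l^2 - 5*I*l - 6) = (-l^2 + 8*I*l + 16)/(-l^2 + 5*I*l + 6)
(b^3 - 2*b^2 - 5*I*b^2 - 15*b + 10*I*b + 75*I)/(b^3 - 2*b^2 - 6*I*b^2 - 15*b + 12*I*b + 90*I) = (b - 5*I)/(b - 6*I)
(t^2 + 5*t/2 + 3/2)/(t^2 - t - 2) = (t + 3/2)/(t - 2)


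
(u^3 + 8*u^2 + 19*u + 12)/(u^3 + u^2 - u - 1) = (u^2 + 7*u + 12)/(u^2 - 1)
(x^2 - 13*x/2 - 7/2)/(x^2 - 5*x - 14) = (x + 1/2)/(x + 2)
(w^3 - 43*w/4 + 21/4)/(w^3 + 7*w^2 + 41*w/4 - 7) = (w - 3)/(w + 4)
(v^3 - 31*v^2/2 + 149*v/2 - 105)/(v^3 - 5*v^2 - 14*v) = (v^2 - 17*v/2 + 15)/(v*(v + 2))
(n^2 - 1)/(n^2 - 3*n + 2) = (n + 1)/(n - 2)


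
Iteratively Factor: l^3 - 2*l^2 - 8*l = (l)*(l^2 - 2*l - 8) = l*(l - 4)*(l + 2)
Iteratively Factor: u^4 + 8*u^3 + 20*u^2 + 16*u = (u + 4)*(u^3 + 4*u^2 + 4*u) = u*(u + 4)*(u^2 + 4*u + 4) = u*(u + 2)*(u + 4)*(u + 2)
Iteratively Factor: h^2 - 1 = (h + 1)*(h - 1)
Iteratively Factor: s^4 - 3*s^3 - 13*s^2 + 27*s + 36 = (s - 4)*(s^3 + s^2 - 9*s - 9) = (s - 4)*(s - 3)*(s^2 + 4*s + 3) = (s - 4)*(s - 3)*(s + 1)*(s + 3)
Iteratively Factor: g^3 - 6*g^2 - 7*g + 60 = (g - 5)*(g^2 - g - 12) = (g - 5)*(g - 4)*(g + 3)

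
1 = 1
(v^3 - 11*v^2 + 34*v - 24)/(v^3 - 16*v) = (v^2 - 7*v + 6)/(v*(v + 4))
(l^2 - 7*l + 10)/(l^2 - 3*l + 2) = (l - 5)/(l - 1)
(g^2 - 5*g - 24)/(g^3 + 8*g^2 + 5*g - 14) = (g^2 - 5*g - 24)/(g^3 + 8*g^2 + 5*g - 14)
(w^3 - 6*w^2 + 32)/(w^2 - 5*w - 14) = (w^2 - 8*w + 16)/(w - 7)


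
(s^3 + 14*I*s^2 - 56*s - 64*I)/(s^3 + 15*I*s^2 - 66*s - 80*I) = (s + 4*I)/(s + 5*I)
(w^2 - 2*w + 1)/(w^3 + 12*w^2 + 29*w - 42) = (w - 1)/(w^2 + 13*w + 42)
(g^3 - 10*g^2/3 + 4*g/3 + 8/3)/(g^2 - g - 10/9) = 3*(g^2 - 4*g + 4)/(3*g - 5)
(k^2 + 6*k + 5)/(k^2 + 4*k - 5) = (k + 1)/(k - 1)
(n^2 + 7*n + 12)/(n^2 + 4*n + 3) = (n + 4)/(n + 1)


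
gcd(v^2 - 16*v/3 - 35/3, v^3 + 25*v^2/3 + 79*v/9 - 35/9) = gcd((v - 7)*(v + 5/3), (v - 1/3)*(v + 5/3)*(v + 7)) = v + 5/3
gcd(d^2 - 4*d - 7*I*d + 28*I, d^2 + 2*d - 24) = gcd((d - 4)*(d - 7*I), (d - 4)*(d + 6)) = d - 4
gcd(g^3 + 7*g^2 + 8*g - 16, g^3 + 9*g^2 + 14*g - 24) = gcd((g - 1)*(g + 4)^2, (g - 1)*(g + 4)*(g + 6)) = g^2 + 3*g - 4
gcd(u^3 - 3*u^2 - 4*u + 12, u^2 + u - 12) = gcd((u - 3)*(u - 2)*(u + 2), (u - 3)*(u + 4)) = u - 3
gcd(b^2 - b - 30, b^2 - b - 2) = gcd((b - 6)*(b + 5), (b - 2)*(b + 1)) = 1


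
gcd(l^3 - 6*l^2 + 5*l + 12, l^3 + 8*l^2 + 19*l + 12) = l + 1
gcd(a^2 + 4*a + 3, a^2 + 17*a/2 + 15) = 1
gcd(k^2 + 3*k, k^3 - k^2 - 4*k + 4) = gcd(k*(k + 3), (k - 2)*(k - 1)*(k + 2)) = 1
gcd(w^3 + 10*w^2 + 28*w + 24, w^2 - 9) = 1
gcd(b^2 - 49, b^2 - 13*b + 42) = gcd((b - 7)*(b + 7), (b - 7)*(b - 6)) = b - 7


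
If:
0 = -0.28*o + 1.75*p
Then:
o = 6.25*p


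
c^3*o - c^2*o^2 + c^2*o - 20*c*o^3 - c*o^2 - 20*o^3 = (c - 5*o)*(c + 4*o)*(c*o + o)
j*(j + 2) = j^2 + 2*j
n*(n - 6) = n^2 - 6*n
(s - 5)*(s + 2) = s^2 - 3*s - 10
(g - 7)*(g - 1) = g^2 - 8*g + 7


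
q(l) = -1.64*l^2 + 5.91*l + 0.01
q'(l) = 5.91 - 3.28*l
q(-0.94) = -6.99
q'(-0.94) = 8.99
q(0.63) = 3.08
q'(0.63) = 3.84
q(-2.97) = -32.01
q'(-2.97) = 15.65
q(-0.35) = -2.26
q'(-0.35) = 7.06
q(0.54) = 2.72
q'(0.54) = 4.14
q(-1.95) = -17.75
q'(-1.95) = 12.31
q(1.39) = 5.06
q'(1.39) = 1.35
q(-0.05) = -0.29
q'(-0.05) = 6.07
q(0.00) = 0.01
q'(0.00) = 5.91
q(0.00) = 0.01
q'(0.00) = 5.91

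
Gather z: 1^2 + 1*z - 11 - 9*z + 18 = 8 - 8*z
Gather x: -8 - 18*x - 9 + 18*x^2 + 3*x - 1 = 18*x^2 - 15*x - 18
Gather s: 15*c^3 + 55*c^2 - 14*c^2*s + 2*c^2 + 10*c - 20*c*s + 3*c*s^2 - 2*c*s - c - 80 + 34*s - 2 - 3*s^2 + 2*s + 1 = 15*c^3 + 57*c^2 + 9*c + s^2*(3*c - 3) + s*(-14*c^2 - 22*c + 36) - 81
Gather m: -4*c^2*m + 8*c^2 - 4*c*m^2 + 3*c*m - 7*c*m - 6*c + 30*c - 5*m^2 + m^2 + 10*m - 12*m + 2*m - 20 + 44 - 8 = 8*c^2 + 24*c + m^2*(-4*c - 4) + m*(-4*c^2 - 4*c) + 16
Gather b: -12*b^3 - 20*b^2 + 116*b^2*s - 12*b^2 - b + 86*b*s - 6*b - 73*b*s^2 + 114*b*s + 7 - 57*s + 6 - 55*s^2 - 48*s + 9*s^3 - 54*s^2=-12*b^3 + b^2*(116*s - 32) + b*(-73*s^2 + 200*s - 7) + 9*s^3 - 109*s^2 - 105*s + 13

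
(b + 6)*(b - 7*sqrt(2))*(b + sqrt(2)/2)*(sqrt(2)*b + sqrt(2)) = sqrt(2)*b^4 - 13*b^3 + 7*sqrt(2)*b^3 - 91*b^2 - sqrt(2)*b^2 - 78*b - 49*sqrt(2)*b - 42*sqrt(2)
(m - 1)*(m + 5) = m^2 + 4*m - 5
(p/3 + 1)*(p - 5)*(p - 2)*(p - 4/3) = p^4/3 - 16*p^3/9 - 17*p^2/9 + 134*p/9 - 40/3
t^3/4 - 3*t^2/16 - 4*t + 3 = (t/4 + 1)*(t - 4)*(t - 3/4)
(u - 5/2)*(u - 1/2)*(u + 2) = u^3 - u^2 - 19*u/4 + 5/2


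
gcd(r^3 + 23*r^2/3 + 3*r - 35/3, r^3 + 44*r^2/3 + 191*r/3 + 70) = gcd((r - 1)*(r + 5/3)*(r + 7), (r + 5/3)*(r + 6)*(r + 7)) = r^2 + 26*r/3 + 35/3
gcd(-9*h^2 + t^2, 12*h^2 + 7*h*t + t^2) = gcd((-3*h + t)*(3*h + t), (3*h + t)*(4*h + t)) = 3*h + t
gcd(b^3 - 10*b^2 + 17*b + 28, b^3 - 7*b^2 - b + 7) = b^2 - 6*b - 7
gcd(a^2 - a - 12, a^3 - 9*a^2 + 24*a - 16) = a - 4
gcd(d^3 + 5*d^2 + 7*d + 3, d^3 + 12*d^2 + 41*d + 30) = d + 1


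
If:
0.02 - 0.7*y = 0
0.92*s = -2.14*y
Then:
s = -0.07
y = 0.03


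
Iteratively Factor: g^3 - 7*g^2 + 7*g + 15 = (g - 5)*(g^2 - 2*g - 3) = (g - 5)*(g - 3)*(g + 1)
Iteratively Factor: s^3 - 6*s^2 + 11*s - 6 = (s - 3)*(s^2 - 3*s + 2) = (s - 3)*(s - 1)*(s - 2)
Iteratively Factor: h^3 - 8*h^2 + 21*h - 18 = (h - 3)*(h^2 - 5*h + 6) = (h - 3)^2*(h - 2)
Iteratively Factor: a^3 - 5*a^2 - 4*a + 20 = (a + 2)*(a^2 - 7*a + 10) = (a - 5)*(a + 2)*(a - 2)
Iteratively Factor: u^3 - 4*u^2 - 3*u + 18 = (u - 3)*(u^2 - u - 6) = (u - 3)^2*(u + 2)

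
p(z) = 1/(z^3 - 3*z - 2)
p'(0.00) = 0.75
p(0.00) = -0.50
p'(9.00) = 0.00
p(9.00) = 0.00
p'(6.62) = -0.00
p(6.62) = 0.00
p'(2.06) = -30.83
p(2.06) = 1.78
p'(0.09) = 0.58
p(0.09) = -0.44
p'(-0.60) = 11.09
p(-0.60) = -2.40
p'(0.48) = 0.21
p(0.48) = -0.30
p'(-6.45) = -0.00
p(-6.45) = -0.00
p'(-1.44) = -7.26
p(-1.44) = -1.50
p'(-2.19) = -0.32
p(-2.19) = -0.17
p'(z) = (3 - 3*z^2)/(z^3 - 3*z - 2)^2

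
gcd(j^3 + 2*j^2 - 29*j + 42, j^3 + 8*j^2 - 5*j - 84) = j^2 + 4*j - 21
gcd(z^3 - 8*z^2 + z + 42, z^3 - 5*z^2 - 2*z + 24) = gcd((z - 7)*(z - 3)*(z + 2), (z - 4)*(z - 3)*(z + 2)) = z^2 - z - 6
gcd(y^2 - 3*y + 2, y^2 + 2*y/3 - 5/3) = y - 1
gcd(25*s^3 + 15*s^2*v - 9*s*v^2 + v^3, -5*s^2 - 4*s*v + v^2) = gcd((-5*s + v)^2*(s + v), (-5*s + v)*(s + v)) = 5*s^2 + 4*s*v - v^2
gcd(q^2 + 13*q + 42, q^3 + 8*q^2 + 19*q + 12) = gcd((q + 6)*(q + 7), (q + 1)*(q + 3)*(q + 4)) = 1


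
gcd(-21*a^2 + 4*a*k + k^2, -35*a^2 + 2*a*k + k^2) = 7*a + k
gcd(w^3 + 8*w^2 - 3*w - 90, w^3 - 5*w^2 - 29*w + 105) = w^2 + 2*w - 15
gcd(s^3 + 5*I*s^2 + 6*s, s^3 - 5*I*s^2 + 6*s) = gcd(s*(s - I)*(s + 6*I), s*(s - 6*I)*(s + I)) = s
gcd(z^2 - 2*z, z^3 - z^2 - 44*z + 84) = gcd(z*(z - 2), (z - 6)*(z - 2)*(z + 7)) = z - 2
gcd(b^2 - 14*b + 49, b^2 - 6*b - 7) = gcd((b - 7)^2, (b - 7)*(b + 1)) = b - 7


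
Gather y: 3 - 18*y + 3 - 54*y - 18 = -72*y - 12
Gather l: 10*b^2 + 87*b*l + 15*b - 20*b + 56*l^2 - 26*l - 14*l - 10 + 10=10*b^2 - 5*b + 56*l^2 + l*(87*b - 40)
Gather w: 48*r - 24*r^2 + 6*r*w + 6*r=-24*r^2 + 6*r*w + 54*r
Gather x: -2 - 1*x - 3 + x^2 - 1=x^2 - x - 6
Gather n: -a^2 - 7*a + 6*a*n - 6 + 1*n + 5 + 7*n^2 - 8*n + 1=-a^2 - 7*a + 7*n^2 + n*(6*a - 7)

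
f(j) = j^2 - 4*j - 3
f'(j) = 2*j - 4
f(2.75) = -6.44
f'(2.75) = 1.50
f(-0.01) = -2.96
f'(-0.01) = -4.02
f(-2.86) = 16.62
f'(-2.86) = -9.72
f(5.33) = 4.09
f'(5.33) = 6.66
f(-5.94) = 56.04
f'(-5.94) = -15.88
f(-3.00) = 18.00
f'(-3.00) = -10.00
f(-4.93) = 41.02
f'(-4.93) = -13.86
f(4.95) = 1.70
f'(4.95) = 5.90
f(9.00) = 42.00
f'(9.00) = 14.00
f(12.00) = 93.00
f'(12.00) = 20.00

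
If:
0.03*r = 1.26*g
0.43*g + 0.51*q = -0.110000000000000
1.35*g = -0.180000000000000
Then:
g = -0.13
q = -0.10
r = -5.60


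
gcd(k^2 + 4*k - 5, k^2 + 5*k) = k + 5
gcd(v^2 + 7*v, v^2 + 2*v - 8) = 1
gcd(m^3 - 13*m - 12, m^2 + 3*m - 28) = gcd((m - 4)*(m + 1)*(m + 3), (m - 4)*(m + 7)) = m - 4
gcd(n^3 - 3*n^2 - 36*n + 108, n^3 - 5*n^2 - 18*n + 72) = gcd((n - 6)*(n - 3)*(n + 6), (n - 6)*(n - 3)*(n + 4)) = n^2 - 9*n + 18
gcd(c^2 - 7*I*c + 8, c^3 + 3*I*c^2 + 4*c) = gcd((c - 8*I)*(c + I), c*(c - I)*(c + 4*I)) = 1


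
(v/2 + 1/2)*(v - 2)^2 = v^3/2 - 3*v^2/2 + 2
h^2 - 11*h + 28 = (h - 7)*(h - 4)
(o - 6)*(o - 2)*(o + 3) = o^3 - 5*o^2 - 12*o + 36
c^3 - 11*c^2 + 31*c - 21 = (c - 7)*(c - 3)*(c - 1)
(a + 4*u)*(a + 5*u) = a^2 + 9*a*u + 20*u^2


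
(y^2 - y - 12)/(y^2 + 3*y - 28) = (y + 3)/(y + 7)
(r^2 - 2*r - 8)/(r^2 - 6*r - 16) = (r - 4)/(r - 8)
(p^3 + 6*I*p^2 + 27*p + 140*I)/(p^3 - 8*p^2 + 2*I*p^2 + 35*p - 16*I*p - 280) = (p + 4*I)/(p - 8)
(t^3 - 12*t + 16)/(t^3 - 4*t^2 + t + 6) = (t^2 + 2*t - 8)/(t^2 - 2*t - 3)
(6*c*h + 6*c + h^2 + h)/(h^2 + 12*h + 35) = (6*c*h + 6*c + h^2 + h)/(h^2 + 12*h + 35)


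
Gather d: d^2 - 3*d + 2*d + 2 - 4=d^2 - d - 2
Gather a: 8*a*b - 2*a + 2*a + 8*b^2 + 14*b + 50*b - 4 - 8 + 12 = 8*a*b + 8*b^2 + 64*b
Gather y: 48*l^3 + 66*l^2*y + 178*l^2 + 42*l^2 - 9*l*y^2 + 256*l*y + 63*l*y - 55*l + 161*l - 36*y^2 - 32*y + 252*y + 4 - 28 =48*l^3 + 220*l^2 + 106*l + y^2*(-9*l - 36) + y*(66*l^2 + 319*l + 220) - 24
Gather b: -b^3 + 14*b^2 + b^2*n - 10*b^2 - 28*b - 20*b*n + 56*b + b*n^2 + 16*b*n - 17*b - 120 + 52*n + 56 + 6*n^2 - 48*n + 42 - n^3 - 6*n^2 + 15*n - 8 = -b^3 + b^2*(n + 4) + b*(n^2 - 4*n + 11) - n^3 + 19*n - 30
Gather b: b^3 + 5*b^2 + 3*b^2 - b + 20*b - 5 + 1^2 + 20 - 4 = b^3 + 8*b^2 + 19*b + 12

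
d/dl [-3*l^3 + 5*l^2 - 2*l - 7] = -9*l^2 + 10*l - 2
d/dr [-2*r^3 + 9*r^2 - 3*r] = -6*r^2 + 18*r - 3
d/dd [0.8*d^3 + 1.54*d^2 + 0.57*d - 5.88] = 2.4*d^2 + 3.08*d + 0.57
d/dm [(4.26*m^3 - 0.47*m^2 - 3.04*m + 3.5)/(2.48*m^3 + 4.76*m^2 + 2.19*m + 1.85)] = (3.5527136788005e-15*m^5 + 21.4432*m^4 + 33.7372*m^3 + 11.0441*m^2 - 35.059*m - 13.289)/(6.1504*m^6 + 23.6096*m^5 + 33.52*m^4 + 30.0248*m^3 + 22.4081*m^2 + 8.103*m + 3.4225)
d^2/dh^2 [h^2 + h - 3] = 2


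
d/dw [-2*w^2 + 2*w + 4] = 2 - 4*w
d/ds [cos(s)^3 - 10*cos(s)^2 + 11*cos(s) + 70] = (-3*cos(s)^2 + 20*cos(s) - 11)*sin(s)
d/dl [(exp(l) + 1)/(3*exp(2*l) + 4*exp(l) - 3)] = (-2*(exp(l) + 1)*(3*exp(l) + 2) + 3*exp(2*l) + 4*exp(l) - 3)*exp(l)/(3*exp(2*l) + 4*exp(l) - 3)^2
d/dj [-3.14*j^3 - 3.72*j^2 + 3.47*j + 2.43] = -9.42*j^2 - 7.44*j + 3.47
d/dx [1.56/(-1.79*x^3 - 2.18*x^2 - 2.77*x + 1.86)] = (8.3772*x^2 + 6.8016*x + 4.3212)/(1.79*x^3 + 2.18*x^2 + 2.77*x - 1.86)^2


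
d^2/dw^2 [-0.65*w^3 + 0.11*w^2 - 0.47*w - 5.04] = 0.22 - 3.9*w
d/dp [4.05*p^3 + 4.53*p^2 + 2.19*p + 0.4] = 12.15*p^2 + 9.06*p + 2.19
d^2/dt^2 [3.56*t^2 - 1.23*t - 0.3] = 7.12000000000000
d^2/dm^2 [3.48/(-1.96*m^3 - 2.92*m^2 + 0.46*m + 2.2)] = ((40.9248*m + 20.3232)*(1.96*m^3 + 2.92*m^2 - 0.46*m - 2.2) - 3.48*(5.88*m^2 + 5.84*m - 0.46)*(11.76*m^2 + 11.68*m - 0.92))/(1.96*m^3 + 2.92*m^2 - 0.46*m - 2.2)^3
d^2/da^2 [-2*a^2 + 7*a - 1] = -4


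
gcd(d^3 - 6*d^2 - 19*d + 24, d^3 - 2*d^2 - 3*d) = 1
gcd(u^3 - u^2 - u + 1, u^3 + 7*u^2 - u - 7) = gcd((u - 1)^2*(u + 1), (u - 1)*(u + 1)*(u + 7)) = u^2 - 1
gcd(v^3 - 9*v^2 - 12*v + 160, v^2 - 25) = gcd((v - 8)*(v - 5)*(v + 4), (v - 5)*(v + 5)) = v - 5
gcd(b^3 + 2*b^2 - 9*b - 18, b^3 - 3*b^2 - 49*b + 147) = b - 3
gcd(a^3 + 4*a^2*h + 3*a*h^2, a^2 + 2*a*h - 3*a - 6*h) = 1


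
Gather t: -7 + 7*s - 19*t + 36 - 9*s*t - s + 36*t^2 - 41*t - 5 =6*s + 36*t^2 + t*(-9*s - 60) + 24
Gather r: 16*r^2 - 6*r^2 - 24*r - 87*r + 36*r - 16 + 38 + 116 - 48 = 10*r^2 - 75*r + 90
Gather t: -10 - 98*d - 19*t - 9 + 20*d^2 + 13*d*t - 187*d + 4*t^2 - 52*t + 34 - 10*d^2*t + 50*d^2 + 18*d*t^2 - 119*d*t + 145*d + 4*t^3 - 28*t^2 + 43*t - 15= 70*d^2 - 140*d + 4*t^3 + t^2*(18*d - 24) + t*(-10*d^2 - 106*d - 28)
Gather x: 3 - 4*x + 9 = 12 - 4*x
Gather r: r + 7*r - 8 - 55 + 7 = 8*r - 56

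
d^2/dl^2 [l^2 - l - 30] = 2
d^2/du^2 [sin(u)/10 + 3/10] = -sin(u)/10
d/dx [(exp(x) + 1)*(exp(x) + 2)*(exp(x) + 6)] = (3*exp(2*x) + 18*exp(x) + 20)*exp(x)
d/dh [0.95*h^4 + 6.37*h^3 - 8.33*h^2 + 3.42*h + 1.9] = 3.8*h^3 + 19.11*h^2 - 16.66*h + 3.42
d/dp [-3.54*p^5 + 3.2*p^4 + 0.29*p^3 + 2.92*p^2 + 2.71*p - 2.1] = -17.7*p^4 + 12.8*p^3 + 0.87*p^2 + 5.84*p + 2.71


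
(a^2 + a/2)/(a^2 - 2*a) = (a + 1/2)/(a - 2)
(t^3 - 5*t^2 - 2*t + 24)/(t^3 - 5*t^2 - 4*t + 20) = (t^2 - 7*t + 12)/(t^2 - 7*t + 10)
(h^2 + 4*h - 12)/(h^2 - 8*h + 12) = (h + 6)/(h - 6)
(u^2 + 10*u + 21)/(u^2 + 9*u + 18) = (u + 7)/(u + 6)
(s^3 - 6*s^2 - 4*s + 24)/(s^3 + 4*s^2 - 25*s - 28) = (s^3 - 6*s^2 - 4*s + 24)/(s^3 + 4*s^2 - 25*s - 28)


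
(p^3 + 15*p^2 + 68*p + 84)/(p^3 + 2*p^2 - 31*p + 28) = (p^2 + 8*p + 12)/(p^2 - 5*p + 4)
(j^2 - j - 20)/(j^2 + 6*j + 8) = (j - 5)/(j + 2)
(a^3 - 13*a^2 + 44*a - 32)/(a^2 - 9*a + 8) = a - 4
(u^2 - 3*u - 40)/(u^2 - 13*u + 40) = (u + 5)/(u - 5)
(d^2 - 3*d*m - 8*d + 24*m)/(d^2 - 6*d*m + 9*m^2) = (d - 8)/(d - 3*m)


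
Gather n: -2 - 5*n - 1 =-5*n - 3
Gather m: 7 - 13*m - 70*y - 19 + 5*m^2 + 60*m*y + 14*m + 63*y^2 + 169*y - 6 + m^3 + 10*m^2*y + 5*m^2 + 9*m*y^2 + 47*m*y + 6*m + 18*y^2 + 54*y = m^3 + m^2*(10*y + 10) + m*(9*y^2 + 107*y + 7) + 81*y^2 + 153*y - 18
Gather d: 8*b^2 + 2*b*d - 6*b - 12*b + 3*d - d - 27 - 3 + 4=8*b^2 - 18*b + d*(2*b + 2) - 26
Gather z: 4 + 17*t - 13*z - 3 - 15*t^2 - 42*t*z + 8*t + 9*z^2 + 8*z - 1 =-15*t^2 + 25*t + 9*z^2 + z*(-42*t - 5)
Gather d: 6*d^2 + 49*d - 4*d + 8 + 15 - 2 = 6*d^2 + 45*d + 21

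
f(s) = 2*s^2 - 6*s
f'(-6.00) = -30.00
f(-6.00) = 108.00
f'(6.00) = 18.00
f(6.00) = 36.00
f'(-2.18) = -14.72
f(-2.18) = 22.58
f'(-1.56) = -12.24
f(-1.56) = 14.23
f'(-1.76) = -13.04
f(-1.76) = 16.76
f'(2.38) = 3.52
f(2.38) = -2.95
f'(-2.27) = -15.08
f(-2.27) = 23.93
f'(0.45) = -4.20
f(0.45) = -2.30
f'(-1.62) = -12.48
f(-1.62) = 14.97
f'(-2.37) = -15.48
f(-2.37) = 25.45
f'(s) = 4*s - 6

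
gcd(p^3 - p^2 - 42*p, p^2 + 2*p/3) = p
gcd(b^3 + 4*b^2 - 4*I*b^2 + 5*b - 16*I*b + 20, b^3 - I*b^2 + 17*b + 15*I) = b^2 - 4*I*b + 5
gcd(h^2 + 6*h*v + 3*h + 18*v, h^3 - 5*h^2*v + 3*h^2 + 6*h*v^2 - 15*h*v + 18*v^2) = h + 3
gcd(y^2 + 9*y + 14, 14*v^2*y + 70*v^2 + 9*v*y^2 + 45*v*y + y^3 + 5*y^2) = 1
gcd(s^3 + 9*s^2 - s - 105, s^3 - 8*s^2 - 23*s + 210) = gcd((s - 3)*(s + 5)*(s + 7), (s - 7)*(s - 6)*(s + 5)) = s + 5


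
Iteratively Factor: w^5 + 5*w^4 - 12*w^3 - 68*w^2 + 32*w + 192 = (w + 4)*(w^4 + w^3 - 16*w^2 - 4*w + 48) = (w + 4)^2*(w^3 - 3*w^2 - 4*w + 12) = (w - 3)*(w + 4)^2*(w^2 - 4) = (w - 3)*(w + 2)*(w + 4)^2*(w - 2)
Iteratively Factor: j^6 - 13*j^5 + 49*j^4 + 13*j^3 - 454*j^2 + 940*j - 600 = (j - 5)*(j^5 - 8*j^4 + 9*j^3 + 58*j^2 - 164*j + 120) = (j - 5)*(j - 2)*(j^4 - 6*j^3 - 3*j^2 + 52*j - 60) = (j - 5)*(j - 2)^2*(j^3 - 4*j^2 - 11*j + 30) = (j - 5)*(j - 2)^3*(j^2 - 2*j - 15) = (j - 5)^2*(j - 2)^3*(j + 3)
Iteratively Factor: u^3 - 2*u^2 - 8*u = (u - 4)*(u^2 + 2*u) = (u - 4)*(u + 2)*(u)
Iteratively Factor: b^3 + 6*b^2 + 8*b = (b + 4)*(b^2 + 2*b) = (b + 2)*(b + 4)*(b)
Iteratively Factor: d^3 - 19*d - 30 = (d + 2)*(d^2 - 2*d - 15) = (d + 2)*(d + 3)*(d - 5)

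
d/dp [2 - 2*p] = -2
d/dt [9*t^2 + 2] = 18*t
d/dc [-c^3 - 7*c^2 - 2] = c*(-3*c - 14)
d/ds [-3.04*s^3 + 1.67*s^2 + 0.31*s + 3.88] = -9.12*s^2 + 3.34*s + 0.31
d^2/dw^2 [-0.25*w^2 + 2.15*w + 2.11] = -0.500000000000000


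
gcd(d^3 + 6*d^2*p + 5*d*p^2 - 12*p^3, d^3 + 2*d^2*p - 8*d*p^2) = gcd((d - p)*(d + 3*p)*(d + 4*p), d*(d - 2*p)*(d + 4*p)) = d + 4*p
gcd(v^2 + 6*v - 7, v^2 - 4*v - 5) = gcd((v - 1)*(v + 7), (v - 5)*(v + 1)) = 1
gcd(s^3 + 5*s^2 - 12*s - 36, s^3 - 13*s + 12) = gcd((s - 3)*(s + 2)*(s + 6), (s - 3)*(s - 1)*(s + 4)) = s - 3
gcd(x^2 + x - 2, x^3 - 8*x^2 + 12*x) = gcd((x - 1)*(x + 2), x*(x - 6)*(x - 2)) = 1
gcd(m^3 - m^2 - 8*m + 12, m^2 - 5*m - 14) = 1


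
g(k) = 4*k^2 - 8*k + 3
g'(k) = 8*k - 8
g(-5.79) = 183.42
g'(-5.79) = -54.32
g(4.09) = 37.19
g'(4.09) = 24.72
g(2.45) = 7.41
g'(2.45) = 11.60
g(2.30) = 5.76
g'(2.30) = 10.40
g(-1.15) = 17.49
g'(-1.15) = -17.20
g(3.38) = 21.66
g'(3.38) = 19.04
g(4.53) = 48.84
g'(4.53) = 28.24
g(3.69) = 27.94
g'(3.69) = 21.52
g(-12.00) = 675.00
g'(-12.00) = -104.00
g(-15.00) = 1023.00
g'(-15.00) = -128.00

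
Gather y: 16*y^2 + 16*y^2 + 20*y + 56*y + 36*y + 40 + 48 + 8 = 32*y^2 + 112*y + 96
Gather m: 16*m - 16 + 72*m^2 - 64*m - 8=72*m^2 - 48*m - 24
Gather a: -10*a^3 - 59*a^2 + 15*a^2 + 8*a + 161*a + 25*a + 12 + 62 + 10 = -10*a^3 - 44*a^2 + 194*a + 84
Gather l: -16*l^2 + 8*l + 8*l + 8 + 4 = -16*l^2 + 16*l + 12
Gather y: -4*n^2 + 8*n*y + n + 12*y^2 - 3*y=-4*n^2 + n + 12*y^2 + y*(8*n - 3)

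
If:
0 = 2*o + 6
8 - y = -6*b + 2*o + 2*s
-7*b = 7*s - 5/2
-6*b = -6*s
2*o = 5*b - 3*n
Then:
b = 5/28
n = 193/84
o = -3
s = 5/28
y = 103/7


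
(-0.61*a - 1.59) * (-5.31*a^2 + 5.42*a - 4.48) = 3.2391*a^3 + 5.1367*a^2 - 5.885*a + 7.1232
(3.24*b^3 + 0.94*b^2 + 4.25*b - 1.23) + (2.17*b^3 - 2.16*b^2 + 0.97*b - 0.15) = 5.41*b^3 - 1.22*b^2 + 5.22*b - 1.38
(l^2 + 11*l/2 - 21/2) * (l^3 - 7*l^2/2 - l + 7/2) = l^5 + 2*l^4 - 123*l^3/4 + 139*l^2/4 + 119*l/4 - 147/4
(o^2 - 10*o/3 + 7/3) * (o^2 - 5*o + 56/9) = o^4 - 25*o^3/3 + 227*o^2/9 - 875*o/27 + 392/27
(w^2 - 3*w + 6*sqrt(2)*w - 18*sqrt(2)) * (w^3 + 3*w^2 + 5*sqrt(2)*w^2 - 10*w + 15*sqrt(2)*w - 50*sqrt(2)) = w^5 + 11*sqrt(2)*w^4 + 41*w^3 - 209*sqrt(2)*w^2 + 30*w^2 - 1140*w + 330*sqrt(2)*w + 1800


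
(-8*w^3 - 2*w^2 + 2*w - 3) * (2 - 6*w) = 48*w^4 - 4*w^3 - 16*w^2 + 22*w - 6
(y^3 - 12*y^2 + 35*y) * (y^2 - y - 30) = y^5 - 13*y^4 + 17*y^3 + 325*y^2 - 1050*y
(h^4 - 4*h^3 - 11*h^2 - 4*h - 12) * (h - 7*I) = h^5 - 4*h^4 - 7*I*h^4 - 11*h^3 + 28*I*h^3 - 4*h^2 + 77*I*h^2 - 12*h + 28*I*h + 84*I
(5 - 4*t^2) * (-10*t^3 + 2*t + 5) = 40*t^5 - 58*t^3 - 20*t^2 + 10*t + 25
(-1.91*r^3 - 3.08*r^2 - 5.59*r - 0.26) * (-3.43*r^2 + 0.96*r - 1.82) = 6.5513*r^5 + 8.7308*r^4 + 19.6931*r^3 + 1.131*r^2 + 9.9242*r + 0.4732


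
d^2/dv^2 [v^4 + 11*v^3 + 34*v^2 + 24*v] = 12*v^2 + 66*v + 68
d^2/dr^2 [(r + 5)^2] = 2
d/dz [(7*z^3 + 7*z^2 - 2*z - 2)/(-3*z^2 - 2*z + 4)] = (-21*z^4 - 28*z^3 + 64*z^2 + 44*z - 12)/(9*z^4 + 12*z^3 - 20*z^2 - 16*z + 16)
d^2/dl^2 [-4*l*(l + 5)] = -8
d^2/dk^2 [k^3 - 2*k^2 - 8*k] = 6*k - 4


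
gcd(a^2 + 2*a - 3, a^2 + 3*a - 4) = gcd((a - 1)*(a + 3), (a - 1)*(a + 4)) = a - 1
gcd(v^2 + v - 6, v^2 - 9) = v + 3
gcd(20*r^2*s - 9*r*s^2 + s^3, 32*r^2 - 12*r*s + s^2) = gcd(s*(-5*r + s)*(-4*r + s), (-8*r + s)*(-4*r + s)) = 4*r - s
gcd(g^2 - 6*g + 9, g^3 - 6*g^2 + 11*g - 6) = g - 3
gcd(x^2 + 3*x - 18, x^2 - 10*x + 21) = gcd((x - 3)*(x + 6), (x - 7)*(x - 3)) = x - 3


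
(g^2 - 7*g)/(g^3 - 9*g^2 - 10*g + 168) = g/(g^2 - 2*g - 24)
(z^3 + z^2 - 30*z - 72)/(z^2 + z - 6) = (z^2 - 2*z - 24)/(z - 2)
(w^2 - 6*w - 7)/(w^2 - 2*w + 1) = (w^2 - 6*w - 7)/(w^2 - 2*w + 1)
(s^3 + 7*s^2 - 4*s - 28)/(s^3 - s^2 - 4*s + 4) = (s + 7)/(s - 1)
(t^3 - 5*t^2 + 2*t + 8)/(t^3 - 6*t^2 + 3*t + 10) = (t - 4)/(t - 5)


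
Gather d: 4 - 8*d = 4 - 8*d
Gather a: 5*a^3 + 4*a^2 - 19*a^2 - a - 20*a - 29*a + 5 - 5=5*a^3 - 15*a^2 - 50*a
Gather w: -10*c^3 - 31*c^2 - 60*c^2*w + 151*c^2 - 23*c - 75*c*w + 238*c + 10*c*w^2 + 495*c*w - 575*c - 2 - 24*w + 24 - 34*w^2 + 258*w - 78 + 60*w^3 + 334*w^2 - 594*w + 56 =-10*c^3 + 120*c^2 - 360*c + 60*w^3 + w^2*(10*c + 300) + w*(-60*c^2 + 420*c - 360)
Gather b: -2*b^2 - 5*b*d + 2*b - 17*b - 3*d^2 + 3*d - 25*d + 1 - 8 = -2*b^2 + b*(-5*d - 15) - 3*d^2 - 22*d - 7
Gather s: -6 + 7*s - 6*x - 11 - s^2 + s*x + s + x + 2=-s^2 + s*(x + 8) - 5*x - 15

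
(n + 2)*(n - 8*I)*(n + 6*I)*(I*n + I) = I*n^4 + 2*n^3 + 3*I*n^3 + 6*n^2 + 50*I*n^2 + 4*n + 144*I*n + 96*I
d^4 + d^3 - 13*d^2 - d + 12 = (d - 3)*(d - 1)*(d + 1)*(d + 4)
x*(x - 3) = x^2 - 3*x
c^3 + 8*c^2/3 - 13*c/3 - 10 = (c - 2)*(c + 5/3)*(c + 3)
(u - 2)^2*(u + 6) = u^3 + 2*u^2 - 20*u + 24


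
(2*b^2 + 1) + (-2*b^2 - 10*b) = 1 - 10*b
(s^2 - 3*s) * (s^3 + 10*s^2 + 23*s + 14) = s^5 + 7*s^4 - 7*s^3 - 55*s^2 - 42*s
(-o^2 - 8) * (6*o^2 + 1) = -6*o^4 - 49*o^2 - 8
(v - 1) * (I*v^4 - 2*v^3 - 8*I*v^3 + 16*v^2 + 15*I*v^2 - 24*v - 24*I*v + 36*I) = I*v^5 - 2*v^4 - 9*I*v^4 + 18*v^3 + 23*I*v^3 - 40*v^2 - 39*I*v^2 + 24*v + 60*I*v - 36*I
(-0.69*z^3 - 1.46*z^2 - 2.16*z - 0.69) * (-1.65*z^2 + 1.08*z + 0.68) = 1.1385*z^5 + 1.6638*z^4 + 1.518*z^3 - 2.1871*z^2 - 2.214*z - 0.4692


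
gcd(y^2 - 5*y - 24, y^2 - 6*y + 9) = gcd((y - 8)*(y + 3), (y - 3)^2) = 1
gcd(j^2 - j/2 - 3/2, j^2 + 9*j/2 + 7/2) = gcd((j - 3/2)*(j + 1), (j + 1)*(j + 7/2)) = j + 1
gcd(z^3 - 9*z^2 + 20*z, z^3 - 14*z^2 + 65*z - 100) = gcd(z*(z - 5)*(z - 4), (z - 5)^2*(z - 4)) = z^2 - 9*z + 20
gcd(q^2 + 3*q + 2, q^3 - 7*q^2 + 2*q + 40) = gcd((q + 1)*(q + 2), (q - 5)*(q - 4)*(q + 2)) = q + 2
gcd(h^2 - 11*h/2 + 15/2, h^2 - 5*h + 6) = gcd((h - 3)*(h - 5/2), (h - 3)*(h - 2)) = h - 3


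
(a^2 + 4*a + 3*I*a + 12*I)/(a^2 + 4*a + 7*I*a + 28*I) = (a + 3*I)/(a + 7*I)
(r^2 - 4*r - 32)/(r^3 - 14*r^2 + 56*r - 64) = (r + 4)/(r^2 - 6*r + 8)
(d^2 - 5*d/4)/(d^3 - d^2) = (d - 5/4)/(d*(d - 1))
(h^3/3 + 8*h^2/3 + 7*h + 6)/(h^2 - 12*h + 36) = (h^3 + 8*h^2 + 21*h + 18)/(3*(h^2 - 12*h + 36))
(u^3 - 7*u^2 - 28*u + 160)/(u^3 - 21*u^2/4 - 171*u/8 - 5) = 8*(u^2 + u - 20)/(8*u^2 + 22*u + 5)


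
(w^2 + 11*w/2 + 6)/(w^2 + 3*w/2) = (w + 4)/w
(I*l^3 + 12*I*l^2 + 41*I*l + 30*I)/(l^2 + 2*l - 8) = I*(l^3 + 12*l^2 + 41*l + 30)/(l^2 + 2*l - 8)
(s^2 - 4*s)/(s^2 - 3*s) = (s - 4)/(s - 3)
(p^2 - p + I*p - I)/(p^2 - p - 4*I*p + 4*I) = (p + I)/(p - 4*I)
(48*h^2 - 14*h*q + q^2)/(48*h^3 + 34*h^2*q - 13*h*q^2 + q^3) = 1/(h + q)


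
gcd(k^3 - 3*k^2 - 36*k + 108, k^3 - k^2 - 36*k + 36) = k^2 - 36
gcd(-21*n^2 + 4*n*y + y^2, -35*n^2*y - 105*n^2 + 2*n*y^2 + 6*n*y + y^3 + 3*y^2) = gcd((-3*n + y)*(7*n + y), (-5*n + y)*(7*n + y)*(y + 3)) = 7*n + y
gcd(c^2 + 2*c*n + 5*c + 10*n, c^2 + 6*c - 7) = 1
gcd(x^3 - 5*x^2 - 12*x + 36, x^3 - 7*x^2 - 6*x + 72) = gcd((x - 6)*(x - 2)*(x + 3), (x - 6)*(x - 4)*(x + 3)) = x^2 - 3*x - 18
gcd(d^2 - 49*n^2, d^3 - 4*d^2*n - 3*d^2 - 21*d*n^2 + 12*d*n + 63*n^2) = d - 7*n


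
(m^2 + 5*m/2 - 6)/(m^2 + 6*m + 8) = (m - 3/2)/(m + 2)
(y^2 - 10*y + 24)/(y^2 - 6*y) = (y - 4)/y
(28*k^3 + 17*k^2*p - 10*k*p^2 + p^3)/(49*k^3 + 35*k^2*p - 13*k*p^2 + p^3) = (-4*k + p)/(-7*k + p)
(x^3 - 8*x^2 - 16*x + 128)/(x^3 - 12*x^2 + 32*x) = (x + 4)/x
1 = 1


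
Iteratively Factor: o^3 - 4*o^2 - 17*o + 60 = (o - 3)*(o^2 - o - 20) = (o - 5)*(o - 3)*(o + 4)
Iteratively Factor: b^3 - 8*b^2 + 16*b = (b - 4)*(b^2 - 4*b) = (b - 4)^2*(b)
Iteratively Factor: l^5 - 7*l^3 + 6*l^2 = (l)*(l^4 - 7*l^2 + 6*l) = l*(l - 2)*(l^3 + 2*l^2 - 3*l) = l*(l - 2)*(l - 1)*(l^2 + 3*l) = l*(l - 2)*(l - 1)*(l + 3)*(l)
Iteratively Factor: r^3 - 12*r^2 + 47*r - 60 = (r - 4)*(r^2 - 8*r + 15) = (r - 4)*(r - 3)*(r - 5)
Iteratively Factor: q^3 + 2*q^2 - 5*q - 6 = (q - 2)*(q^2 + 4*q + 3) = (q - 2)*(q + 3)*(q + 1)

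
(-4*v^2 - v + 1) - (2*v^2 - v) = 1 - 6*v^2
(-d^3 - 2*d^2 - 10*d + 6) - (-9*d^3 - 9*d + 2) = 8*d^3 - 2*d^2 - d + 4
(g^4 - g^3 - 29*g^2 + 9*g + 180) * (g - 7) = g^5 - 8*g^4 - 22*g^3 + 212*g^2 + 117*g - 1260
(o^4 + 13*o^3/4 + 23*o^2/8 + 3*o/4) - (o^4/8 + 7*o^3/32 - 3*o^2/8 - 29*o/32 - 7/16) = 7*o^4/8 + 97*o^3/32 + 13*o^2/4 + 53*o/32 + 7/16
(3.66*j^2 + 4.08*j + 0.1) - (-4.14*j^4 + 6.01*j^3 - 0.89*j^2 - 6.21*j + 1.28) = 4.14*j^4 - 6.01*j^3 + 4.55*j^2 + 10.29*j - 1.18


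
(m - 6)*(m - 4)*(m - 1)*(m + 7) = m^4 - 4*m^3 - 43*m^2 + 214*m - 168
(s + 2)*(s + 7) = s^2 + 9*s + 14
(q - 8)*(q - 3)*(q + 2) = q^3 - 9*q^2 + 2*q + 48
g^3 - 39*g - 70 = (g - 7)*(g + 2)*(g + 5)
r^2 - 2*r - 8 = (r - 4)*(r + 2)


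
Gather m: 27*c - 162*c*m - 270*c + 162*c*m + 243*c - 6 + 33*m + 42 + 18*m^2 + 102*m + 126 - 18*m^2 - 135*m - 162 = 0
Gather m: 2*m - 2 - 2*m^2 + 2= -2*m^2 + 2*m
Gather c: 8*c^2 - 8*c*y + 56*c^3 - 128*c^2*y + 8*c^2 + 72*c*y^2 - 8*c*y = 56*c^3 + c^2*(16 - 128*y) + c*(72*y^2 - 16*y)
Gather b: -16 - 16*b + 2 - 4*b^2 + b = -4*b^2 - 15*b - 14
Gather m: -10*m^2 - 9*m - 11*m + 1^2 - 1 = -10*m^2 - 20*m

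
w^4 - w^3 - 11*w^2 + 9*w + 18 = (w - 3)*(w - 2)*(w + 1)*(w + 3)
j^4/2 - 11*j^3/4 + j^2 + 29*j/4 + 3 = (j/2 + 1/4)*(j - 4)*(j - 3)*(j + 1)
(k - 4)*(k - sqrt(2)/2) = k^2 - 4*k - sqrt(2)*k/2 + 2*sqrt(2)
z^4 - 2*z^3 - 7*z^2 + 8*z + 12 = (z - 3)*(z - 2)*(z + 1)*(z + 2)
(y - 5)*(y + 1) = y^2 - 4*y - 5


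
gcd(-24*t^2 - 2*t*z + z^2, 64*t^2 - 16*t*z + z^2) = 1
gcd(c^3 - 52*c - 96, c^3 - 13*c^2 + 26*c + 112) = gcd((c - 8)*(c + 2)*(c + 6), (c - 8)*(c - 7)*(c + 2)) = c^2 - 6*c - 16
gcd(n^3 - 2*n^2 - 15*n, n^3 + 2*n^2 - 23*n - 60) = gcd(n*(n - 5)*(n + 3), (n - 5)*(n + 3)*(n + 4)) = n^2 - 2*n - 15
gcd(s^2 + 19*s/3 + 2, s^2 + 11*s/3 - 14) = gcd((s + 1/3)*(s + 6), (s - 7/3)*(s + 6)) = s + 6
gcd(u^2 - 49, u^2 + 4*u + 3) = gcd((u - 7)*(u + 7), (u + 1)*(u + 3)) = 1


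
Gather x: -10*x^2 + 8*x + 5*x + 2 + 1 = -10*x^2 + 13*x + 3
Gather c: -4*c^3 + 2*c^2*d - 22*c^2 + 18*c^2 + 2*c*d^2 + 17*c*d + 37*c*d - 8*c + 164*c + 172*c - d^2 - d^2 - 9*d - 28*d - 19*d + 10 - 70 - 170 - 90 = -4*c^3 + c^2*(2*d - 4) + c*(2*d^2 + 54*d + 328) - 2*d^2 - 56*d - 320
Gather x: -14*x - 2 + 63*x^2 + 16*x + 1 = 63*x^2 + 2*x - 1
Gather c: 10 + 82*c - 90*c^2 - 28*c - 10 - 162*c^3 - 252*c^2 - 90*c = -162*c^3 - 342*c^2 - 36*c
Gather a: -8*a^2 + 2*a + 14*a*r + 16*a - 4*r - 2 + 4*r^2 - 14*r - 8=-8*a^2 + a*(14*r + 18) + 4*r^2 - 18*r - 10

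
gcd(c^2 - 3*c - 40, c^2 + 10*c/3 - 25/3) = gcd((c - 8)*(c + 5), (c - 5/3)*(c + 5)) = c + 5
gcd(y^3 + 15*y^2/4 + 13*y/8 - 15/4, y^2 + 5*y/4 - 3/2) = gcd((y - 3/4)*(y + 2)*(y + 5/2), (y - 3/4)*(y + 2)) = y^2 + 5*y/4 - 3/2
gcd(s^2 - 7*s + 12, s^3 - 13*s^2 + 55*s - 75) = s - 3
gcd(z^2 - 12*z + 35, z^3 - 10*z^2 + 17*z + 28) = z - 7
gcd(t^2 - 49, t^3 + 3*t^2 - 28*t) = t + 7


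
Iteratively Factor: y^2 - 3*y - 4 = (y - 4)*(y + 1)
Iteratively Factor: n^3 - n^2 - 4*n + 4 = (n + 2)*(n^2 - 3*n + 2) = (n - 2)*(n + 2)*(n - 1)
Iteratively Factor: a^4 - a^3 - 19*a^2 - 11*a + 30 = (a + 2)*(a^3 - 3*a^2 - 13*a + 15) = (a + 2)*(a + 3)*(a^2 - 6*a + 5) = (a - 1)*(a + 2)*(a + 3)*(a - 5)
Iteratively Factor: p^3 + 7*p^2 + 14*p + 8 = (p + 2)*(p^2 + 5*p + 4) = (p + 2)*(p + 4)*(p + 1)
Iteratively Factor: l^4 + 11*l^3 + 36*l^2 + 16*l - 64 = (l - 1)*(l^3 + 12*l^2 + 48*l + 64) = (l - 1)*(l + 4)*(l^2 + 8*l + 16) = (l - 1)*(l + 4)^2*(l + 4)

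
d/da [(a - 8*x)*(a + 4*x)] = 2*a - 4*x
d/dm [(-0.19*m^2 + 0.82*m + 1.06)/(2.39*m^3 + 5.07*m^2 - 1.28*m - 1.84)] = (0.4541*m^4 - 3.9196*m^3 - 11.5144*m^2 - 10.0492*m - 0.152)/(5.7121*m^6 + 24.2346*m^5 + 19.5865*m^4 - 21.7744*m^3 - 17.0192*m^2 + 4.7104*m + 3.3856)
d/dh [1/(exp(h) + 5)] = -exp(h)/(exp(h) + 5)^2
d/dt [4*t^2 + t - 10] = 8*t + 1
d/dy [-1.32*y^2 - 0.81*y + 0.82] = -2.64*y - 0.81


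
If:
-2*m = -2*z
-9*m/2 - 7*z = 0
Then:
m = 0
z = 0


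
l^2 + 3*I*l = l*(l + 3*I)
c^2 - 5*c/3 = c*(c - 5/3)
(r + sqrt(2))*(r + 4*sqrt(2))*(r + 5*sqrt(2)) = r^3 + 10*sqrt(2)*r^2 + 58*r + 40*sqrt(2)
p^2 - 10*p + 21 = (p - 7)*(p - 3)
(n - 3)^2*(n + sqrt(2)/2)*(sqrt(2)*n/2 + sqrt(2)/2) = sqrt(2)*n^4/2 - 5*sqrt(2)*n^3/2 + n^3/2 - 5*n^2/2 + 3*sqrt(2)*n^2/2 + 3*n/2 + 9*sqrt(2)*n/2 + 9/2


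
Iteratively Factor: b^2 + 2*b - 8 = (b + 4)*(b - 2)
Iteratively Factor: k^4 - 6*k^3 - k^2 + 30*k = (k - 3)*(k^3 - 3*k^2 - 10*k) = k*(k - 3)*(k^2 - 3*k - 10) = k*(k - 3)*(k + 2)*(k - 5)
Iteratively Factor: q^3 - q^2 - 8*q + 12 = (q - 2)*(q^2 + q - 6) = (q - 2)*(q + 3)*(q - 2)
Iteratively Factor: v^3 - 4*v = (v)*(v^2 - 4) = v*(v + 2)*(v - 2)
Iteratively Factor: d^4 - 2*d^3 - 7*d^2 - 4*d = (d + 1)*(d^3 - 3*d^2 - 4*d) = (d - 4)*(d + 1)*(d^2 + d) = (d - 4)*(d + 1)^2*(d)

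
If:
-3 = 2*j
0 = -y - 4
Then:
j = -3/2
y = -4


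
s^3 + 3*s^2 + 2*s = s*(s + 1)*(s + 2)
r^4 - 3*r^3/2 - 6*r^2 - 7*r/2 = r*(r - 7/2)*(r + 1)^2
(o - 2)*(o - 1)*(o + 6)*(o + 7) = o^4 + 10*o^3 + 5*o^2 - 100*o + 84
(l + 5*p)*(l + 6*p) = l^2 + 11*l*p + 30*p^2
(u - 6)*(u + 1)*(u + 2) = u^3 - 3*u^2 - 16*u - 12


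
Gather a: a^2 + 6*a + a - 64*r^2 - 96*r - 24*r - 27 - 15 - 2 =a^2 + 7*a - 64*r^2 - 120*r - 44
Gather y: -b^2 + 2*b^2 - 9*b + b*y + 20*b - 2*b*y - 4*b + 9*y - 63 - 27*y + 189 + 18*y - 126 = b^2 - b*y + 7*b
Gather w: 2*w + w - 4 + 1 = 3*w - 3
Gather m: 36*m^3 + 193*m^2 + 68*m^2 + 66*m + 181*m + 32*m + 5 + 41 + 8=36*m^3 + 261*m^2 + 279*m + 54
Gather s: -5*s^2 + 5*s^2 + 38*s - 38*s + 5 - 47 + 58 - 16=0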